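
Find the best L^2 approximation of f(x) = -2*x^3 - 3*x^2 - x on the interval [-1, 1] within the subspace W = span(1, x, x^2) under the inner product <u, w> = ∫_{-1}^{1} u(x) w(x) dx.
g(x) = -3*x^2 - 11*x/5

The best approximation g ∈ W is the orthogonal projection of f onto W. Writing g = a_0 + a_1 x + a_2 x^2, the coefficients solve the normal equations G · a = b where
  G_{ij} = <φ_i, φ_j> and b_i = <f, φ_i>, with φ_0 = 1, φ_1 = x, φ_2 = x^2.
G =
  [2, 0, 2/3]
  [0, 2/3, 0]
  [2/3, 0, 2/5],
b = (-2, -22/15, -6/5).
Solving gives a_0 = 0, a_1 = -11/5, a_2 = -3, so
  g(x) = -3*x^2 - 11*x/5.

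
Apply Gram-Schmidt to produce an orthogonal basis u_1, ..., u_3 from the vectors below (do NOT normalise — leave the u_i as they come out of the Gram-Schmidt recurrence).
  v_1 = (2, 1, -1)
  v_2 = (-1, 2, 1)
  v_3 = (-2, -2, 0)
Orthogonal basis:
  u_1 = (2, 1, -1)
  u_2 = (-2/3, 13/6, 5/6)
  u_3 = (-12/35, 4/35, -4/7)

Apply the Gram-Schmidt recurrence
  u_1 = v_1
  u_i = v_i − Σ_{j<i} ((v_i · u_j) / (u_j · u_j)) · u_j.

Step by step this gives:
  u_1 = (2, 1, -1)
  u_2 = (-2/3, 13/6, 5/6)
  u_3 = (-12/35, 4/35, -4/7)

Orthogonality check:
  u_2 · u_1 = 0 (should be 0)
  u_3 · u_1 = 0 (should be 0)
  u_3 · u_2 = 0 (should be 0)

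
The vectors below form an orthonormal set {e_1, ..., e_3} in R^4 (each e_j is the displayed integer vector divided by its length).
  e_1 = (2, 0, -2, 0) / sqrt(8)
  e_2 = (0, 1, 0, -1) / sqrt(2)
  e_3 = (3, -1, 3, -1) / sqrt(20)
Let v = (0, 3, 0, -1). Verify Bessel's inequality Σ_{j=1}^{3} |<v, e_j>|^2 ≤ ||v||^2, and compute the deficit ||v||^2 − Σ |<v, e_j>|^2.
Σ |<v, e_j>|^2 = 41/5; ||v||^2 = 10; deficit = 9/5

Write each e_j = u_j / sqrt(<u_j, u_j>) where u_j is the displayed integer vector. Then <v, e_j> = <v, u_j> / sqrt(<u_j, u_j>), so |<v, e_j>|^2 = <v, u_j>^2 / <u_j, u_j>.
Coefficients: <v, e_1> = 0/sqrt(8), <v, e_2> = 4/sqrt(2), <v, e_3> = -2/sqrt(20).
Square and sum: Σ |<v, e_j>|^2 = 41/5.
Compute ||v||^2 = v·v = 10.
Deficit = 10 − 41/5 = 9/5 ≥ 0, confirming Bessel's inequality. (The deficit equals ||v − Σ <v,e_j> e_j||^2, the squared distance from v to span{e_j}.)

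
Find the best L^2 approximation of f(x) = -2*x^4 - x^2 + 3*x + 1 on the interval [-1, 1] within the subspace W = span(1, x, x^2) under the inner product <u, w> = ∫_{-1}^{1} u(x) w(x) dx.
g(x) = -19*x^2/7 + 3*x + 41/35

The best approximation g ∈ W is the orthogonal projection of f onto W. Writing g = a_0 + a_1 x + a_2 x^2, the coefficients solve the normal equations G · a = b where
  G_{ij} = <φ_i, φ_j> and b_i = <f, φ_i>, with φ_0 = 1, φ_1 = x, φ_2 = x^2.
G =
  [2, 0, 2/3]
  [0, 2/3, 0]
  [2/3, 0, 2/5],
b = (8/15, 2, -32/105).
Solving gives a_0 = 41/35, a_1 = 3, a_2 = -19/7, so
  g(x) = -19*x^2/7 + 3*x + 41/35.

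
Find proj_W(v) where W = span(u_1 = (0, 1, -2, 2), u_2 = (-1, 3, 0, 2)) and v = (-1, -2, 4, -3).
proj_W(v) = (-13/77, -108/77, 42/11, -268/77)

Set up U = [u_1 | ... | u_2] ∈ R^(4×2). The projector onto W = col(U) is P = U (U^T U)^(-1) U^T.
Compute U^T U =
  [9, 7]
  [7, 14],
and U^T v = (-16, -11).
Solve U^T U · c = U^T v for the coefficients: c = (-21/11, 13/77). The projection is proj_W(v) = U c.
Check: (v - proj_W(v)) · u_1 = 0  (should be 0).
Check: (v - proj_W(v)) · u_2 = 0  (should be 0).
Result: proj_W(v) = (-13/77, -108/77, 42/11, -268/77).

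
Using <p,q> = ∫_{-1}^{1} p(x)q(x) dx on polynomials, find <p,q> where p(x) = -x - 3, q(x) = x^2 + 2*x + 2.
<p,q> = -46/3

Expand the product: p(x)·q(x) = -x^3 - 5*x^2 - 8*x - 6.
∫_{-1}^{1} of each monomial x^k gives [2/(k+1) if k even, 0 if k odd]. Integrating term-by-term (or equivalently evaluating the antiderivative F(x) = -x^4/4 - 5*x^3/3 - 4*x^2 - 6*x at the endpoints):
  F(1) − F(−1) = -143/12 − (41/12) = -46/3.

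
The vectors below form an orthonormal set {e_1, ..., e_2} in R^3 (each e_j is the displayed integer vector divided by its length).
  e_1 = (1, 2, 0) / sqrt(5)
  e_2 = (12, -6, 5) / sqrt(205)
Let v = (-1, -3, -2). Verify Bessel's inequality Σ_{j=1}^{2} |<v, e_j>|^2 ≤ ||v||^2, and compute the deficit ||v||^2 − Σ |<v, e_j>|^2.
Σ |<v, e_j>|^2 = 405/41; ||v||^2 = 14; deficit = 169/41

Write each e_j = u_j / sqrt(<u_j, u_j>) where u_j is the displayed integer vector. Then <v, e_j> = <v, u_j> / sqrt(<u_j, u_j>), so |<v, e_j>|^2 = <v, u_j>^2 / <u_j, u_j>.
Coefficients: <v, e_1> = -7/sqrt(5), <v, e_2> = -4/sqrt(205).
Square and sum: Σ |<v, e_j>|^2 = 405/41.
Compute ||v||^2 = v·v = 14.
Deficit = 14 − 405/41 = 169/41 ≥ 0, confirming Bessel's inequality. (The deficit equals ||v − Σ <v,e_j> e_j||^2, the squared distance from v to span{e_j}.)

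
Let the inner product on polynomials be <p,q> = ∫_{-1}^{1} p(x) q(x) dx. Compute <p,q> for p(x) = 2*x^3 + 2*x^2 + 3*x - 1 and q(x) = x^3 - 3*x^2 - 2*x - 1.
<p,q> = -374/105

Expand the product: p(x)·q(x) = 2*x^6 - 4*x^5 - 7*x^4 - 16*x^3 - 5*x^2 - x + 1.
∫_{-1}^{1} of each monomial x^k gives [2/(k+1) if k even, 0 if k odd]. Integrating term-by-term (or equivalently evaluating the antiderivative F(x) = 2*x^7/7 - 2*x^6/3 - 7*x^5/5 - 4*x^4 - 5*x^3/3 - x^2/2 + x at the endpoints):
  F(1) − F(−1) = -1459/210 − (-237/70) = -374/105.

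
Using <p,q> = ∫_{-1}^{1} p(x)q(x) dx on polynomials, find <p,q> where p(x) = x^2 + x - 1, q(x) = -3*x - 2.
<p,q> = 2/3

Expand the product: p(x)·q(x) = -3*x^3 - 5*x^2 + x + 2.
∫_{-1}^{1} of each monomial x^k gives [2/(k+1) if k even, 0 if k odd]. Integrating term-by-term (or equivalently evaluating the antiderivative F(x) = -3*x^4/4 - 5*x^3/3 + x^2/2 + 2*x at the endpoints):
  F(1) − F(−1) = 1/12 − (-7/12) = 2/3.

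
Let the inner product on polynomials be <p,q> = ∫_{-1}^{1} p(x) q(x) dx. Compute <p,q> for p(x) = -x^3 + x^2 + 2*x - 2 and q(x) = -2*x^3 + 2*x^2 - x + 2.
<p,q> = -1102/105

Expand the product: p(x)·q(x) = 2*x^6 - 4*x^5 - x^4 + 5*x^3 - 4*x^2 + 6*x - 4.
∫_{-1}^{1} of each monomial x^k gives [2/(k+1) if k even, 0 if k odd]. Integrating term-by-term (or equivalently evaluating the antiderivative F(x) = 2*x^7/7 - 2*x^6/3 - x^5/5 + 5*x^4/4 - 4*x^3/3 + 3*x^2 - 4*x at the endpoints):
  F(1) − F(−1) = -233/140 − (3709/420) = -1102/105.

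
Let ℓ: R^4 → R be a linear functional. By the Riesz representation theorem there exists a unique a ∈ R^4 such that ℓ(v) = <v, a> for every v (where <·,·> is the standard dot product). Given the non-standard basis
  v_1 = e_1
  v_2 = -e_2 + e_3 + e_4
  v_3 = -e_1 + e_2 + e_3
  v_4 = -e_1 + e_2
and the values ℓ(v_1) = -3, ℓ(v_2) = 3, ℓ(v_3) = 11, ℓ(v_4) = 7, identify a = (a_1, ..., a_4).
a = (-3, 4, 4, 3)

Write a = (a_1, ..., a_4) in the standard basis. For each basis vector v_i, ℓ(v_i) = <v_i, a> is a linear equation in the a_j's. Collect the n equations into a matrix system V a = ℓ, where row i of V is v_i (expressed in the standard basis). Since V is invertible (lower-triangular with 1s on the diagonal, up to permutation), solve by back-substitution:
  V =
[[1, 0, 0, 0],
 [0, -1, 1, 1],
 [-1, 1, 1, 0],
 [-1, 1, 0, 0]]
  V a = (-3, 3, 11, 7)
Solving gives a = (-3, 4, 4, 3).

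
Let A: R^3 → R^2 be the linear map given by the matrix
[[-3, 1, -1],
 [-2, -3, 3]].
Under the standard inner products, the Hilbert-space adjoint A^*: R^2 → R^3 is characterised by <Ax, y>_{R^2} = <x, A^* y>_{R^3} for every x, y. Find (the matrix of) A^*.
A^* = A^T =
[[-3, -2],
 [1, -3],
 [-1, 3]]

For real matrices with standard dot products, the defining identity <Ax, y> = <x, A^* y> gives (Ax)^T y = x^T (A^*) y, i.e. x^T A^T y = x^T (A^*) y. Since this holds for all x, y, we must have A^* = A^T. Therefore
A^* =
[[-3, -2],
 [1, -3],
 [-1, 3]].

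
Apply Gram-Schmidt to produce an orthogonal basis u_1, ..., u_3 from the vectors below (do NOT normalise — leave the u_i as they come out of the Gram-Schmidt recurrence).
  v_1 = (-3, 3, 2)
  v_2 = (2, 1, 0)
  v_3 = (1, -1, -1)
Orthogonal basis:
  u_1 = (-3, 3, 2)
  u_2 = (35/22, 31/22, 3/11)
  u_3 = (-6/101, 12/101, -27/101)

Apply the Gram-Schmidt recurrence
  u_1 = v_1
  u_i = v_i − Σ_{j<i} ((v_i · u_j) / (u_j · u_j)) · u_j.

Step by step this gives:
  u_1 = (-3, 3, 2)
  u_2 = (35/22, 31/22, 3/11)
  u_3 = (-6/101, 12/101, -27/101)

Orthogonality check:
  u_2 · u_1 = 0 (should be 0)
  u_3 · u_1 = 0 (should be 0)
  u_3 · u_2 = 0 (should be 0)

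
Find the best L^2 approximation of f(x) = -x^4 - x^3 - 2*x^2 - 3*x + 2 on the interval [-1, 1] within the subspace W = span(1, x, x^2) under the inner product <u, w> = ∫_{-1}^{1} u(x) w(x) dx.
g(x) = -20*x^2/7 - 18*x/5 + 73/35

The best approximation g ∈ W is the orthogonal projection of f onto W. Writing g = a_0 + a_1 x + a_2 x^2, the coefficients solve the normal equations G · a = b where
  G_{ij} = <φ_i, φ_j> and b_i = <f, φ_i>, with φ_0 = 1, φ_1 = x, φ_2 = x^2.
G =
  [2, 0, 2/3]
  [0, 2/3, 0]
  [2/3, 0, 2/5],
b = (34/15, -12/5, 26/105).
Solving gives a_0 = 73/35, a_1 = -18/5, a_2 = -20/7, so
  g(x) = -20*x^2/7 - 18*x/5 + 73/35.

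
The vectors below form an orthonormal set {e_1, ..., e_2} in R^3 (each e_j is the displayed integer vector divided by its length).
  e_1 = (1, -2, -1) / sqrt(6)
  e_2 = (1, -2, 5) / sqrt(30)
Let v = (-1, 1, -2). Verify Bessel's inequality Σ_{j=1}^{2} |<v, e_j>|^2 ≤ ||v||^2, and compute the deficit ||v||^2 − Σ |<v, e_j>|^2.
Σ |<v, e_j>|^2 = 29/5; ||v||^2 = 6; deficit = 1/5

Write each e_j = u_j / sqrt(<u_j, u_j>) where u_j is the displayed integer vector. Then <v, e_j> = <v, u_j> / sqrt(<u_j, u_j>), so |<v, e_j>|^2 = <v, u_j>^2 / <u_j, u_j>.
Coefficients: <v, e_1> = -1/sqrt(6), <v, e_2> = -13/sqrt(30).
Square and sum: Σ |<v, e_j>|^2 = 29/5.
Compute ||v||^2 = v·v = 6.
Deficit = 6 − 29/5 = 1/5 ≥ 0, confirming Bessel's inequality. (The deficit equals ||v − Σ <v,e_j> e_j||^2, the squared distance from v to span{e_j}.)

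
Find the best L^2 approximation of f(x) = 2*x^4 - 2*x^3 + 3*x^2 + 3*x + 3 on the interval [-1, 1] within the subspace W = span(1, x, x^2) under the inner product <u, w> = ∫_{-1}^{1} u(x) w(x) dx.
g(x) = 33*x^2/7 + 9*x/5 + 99/35

The best approximation g ∈ W is the orthogonal projection of f onto W. Writing g = a_0 + a_1 x + a_2 x^2, the coefficients solve the normal equations G · a = b where
  G_{ij} = <φ_i, φ_j> and b_i = <f, φ_i>, with φ_0 = 1, φ_1 = x, φ_2 = x^2.
G =
  [2, 0, 2/3]
  [0, 2/3, 0]
  [2/3, 0, 2/5],
b = (44/5, 6/5, 132/35).
Solving gives a_0 = 99/35, a_1 = 9/5, a_2 = 33/7, so
  g(x) = 33*x^2/7 + 9*x/5 + 99/35.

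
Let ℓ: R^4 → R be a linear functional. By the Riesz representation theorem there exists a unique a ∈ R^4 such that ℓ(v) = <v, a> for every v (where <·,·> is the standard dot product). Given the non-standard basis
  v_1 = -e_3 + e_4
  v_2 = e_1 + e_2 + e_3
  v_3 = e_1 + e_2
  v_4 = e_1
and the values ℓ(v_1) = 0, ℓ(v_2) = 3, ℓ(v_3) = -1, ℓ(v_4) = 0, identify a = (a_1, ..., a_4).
a = (0, -1, 4, 4)

Write a = (a_1, ..., a_4) in the standard basis. For each basis vector v_i, ℓ(v_i) = <v_i, a> is a linear equation in the a_j's. Collect the n equations into a matrix system V a = ℓ, where row i of V is v_i (expressed in the standard basis). Since V is invertible (lower-triangular with 1s on the diagonal, up to permutation), solve by back-substitution:
  V =
[[0, 0, -1, 1],
 [1, 1, 1, 0],
 [1, 1, 0, 0],
 [1, 0, 0, 0]]
  V a = (0, 3, -1, 0)
Solving gives a = (0, -1, 4, 4).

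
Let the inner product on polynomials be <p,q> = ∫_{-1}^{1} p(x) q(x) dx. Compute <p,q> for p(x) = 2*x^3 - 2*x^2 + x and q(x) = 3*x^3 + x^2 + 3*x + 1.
<p,q> = 544/105

Expand the product: p(x)·q(x) = 6*x^6 - 4*x^5 + 7*x^4 - 3*x^3 + x^2 + x.
∫_{-1}^{1} of each monomial x^k gives [2/(k+1) if k even, 0 if k odd]. Integrating term-by-term (or equivalently evaluating the antiderivative F(x) = 6*x^7/7 - 2*x^6/3 + 7*x^5/5 - 3*x^4/4 + x^3/3 + x^2/2 at the endpoints):
  F(1) − F(−1) = 703/420 − (-491/140) = 544/105.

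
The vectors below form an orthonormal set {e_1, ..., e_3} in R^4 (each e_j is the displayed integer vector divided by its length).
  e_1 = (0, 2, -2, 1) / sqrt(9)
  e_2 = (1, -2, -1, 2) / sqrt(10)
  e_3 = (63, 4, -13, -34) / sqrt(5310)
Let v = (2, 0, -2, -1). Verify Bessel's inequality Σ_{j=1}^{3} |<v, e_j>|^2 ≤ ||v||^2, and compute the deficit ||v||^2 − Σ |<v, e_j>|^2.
Σ |<v, e_j>|^2 = 467/59; ||v||^2 = 9; deficit = 64/59

Write each e_j = u_j / sqrt(<u_j, u_j>) where u_j is the displayed integer vector. Then <v, e_j> = <v, u_j> / sqrt(<u_j, u_j>), so |<v, e_j>|^2 = <v, u_j>^2 / <u_j, u_j>.
Coefficients: <v, e_1> = 3/sqrt(9), <v, e_2> = 2/sqrt(10), <v, e_3> = 186/sqrt(5310).
Square and sum: Σ |<v, e_j>|^2 = 467/59.
Compute ||v||^2 = v·v = 9.
Deficit = 9 − 467/59 = 64/59 ≥ 0, confirming Bessel's inequality. (The deficit equals ||v − Σ <v,e_j> e_j||^2, the squared distance from v to span{e_j}.)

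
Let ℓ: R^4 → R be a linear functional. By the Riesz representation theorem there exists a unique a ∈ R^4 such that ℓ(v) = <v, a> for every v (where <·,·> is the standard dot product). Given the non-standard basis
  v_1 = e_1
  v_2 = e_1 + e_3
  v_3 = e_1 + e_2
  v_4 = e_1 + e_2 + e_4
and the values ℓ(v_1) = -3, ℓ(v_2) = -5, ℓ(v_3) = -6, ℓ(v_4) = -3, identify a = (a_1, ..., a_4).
a = (-3, -3, -2, 3)

Write a = (a_1, ..., a_4) in the standard basis. For each basis vector v_i, ℓ(v_i) = <v_i, a> is a linear equation in the a_j's. Collect the n equations into a matrix system V a = ℓ, where row i of V is v_i (expressed in the standard basis). Since V is invertible (lower-triangular with 1s on the diagonal, up to permutation), solve by back-substitution:
  V =
[[1, 0, 0, 0],
 [1, 0, 1, 0],
 [1, 1, 0, 0],
 [1, 1, 0, 1]]
  V a = (-3, -5, -6, -3)
Solving gives a = (-3, -3, -2, 3).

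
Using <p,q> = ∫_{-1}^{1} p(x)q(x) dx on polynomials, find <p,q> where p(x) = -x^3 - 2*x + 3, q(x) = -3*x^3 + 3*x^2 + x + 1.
<p,q> = 284/21

Expand the product: p(x)·q(x) = 3*x^6 - 3*x^5 + 5*x^4 - 16*x^3 + 7*x^2 + x + 3.
∫_{-1}^{1} of each monomial x^k gives [2/(k+1) if k even, 0 if k odd]. Integrating term-by-term (or equivalently evaluating the antiderivative F(x) = 3*x^7/7 - x^6/2 + x^5 - 4*x^4 + 7*x^3/3 + x^2/2 + 3*x at the endpoints):
  F(1) − F(−1) = 58/21 − (-226/21) = 284/21.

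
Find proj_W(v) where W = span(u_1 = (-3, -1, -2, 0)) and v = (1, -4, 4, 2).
proj_W(v) = (3/2, 1/2, 1, 0)

Set up U = [u_1 | ... | u_1] ∈ R^(4×1). The projector onto W = col(U) is P = U (U^T U)^(-1) U^T.
Compute U^T U =
  [14],
and U^T v = (-7).
Solve U^T U · c = U^T v for the coefficients: c = (-1/2). The projection is proj_W(v) = U c.
Check: (v - proj_W(v)) · u_1 = 0  (should be 0).
Result: proj_W(v) = (3/2, 1/2, 1, 0).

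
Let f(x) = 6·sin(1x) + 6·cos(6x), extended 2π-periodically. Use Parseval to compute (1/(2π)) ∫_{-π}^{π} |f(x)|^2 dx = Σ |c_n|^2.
Σ |c_n|^2 = 36

Expand |f|^2 and use orthogonality of {sin(nx), cos(mx)} on [-π, π]:
  ∫_{-π}^{π} sin(nx)^2 dx = π, ∫ cos(mx)^2 dx = π, and cross terms integrate to 0.
So ∫_{-π}^{π} f(x)^2 dx = 6^2 · π + 6^2 · π = (36 + 36)π.
Divide by 2π: (36 + 36)/2 = 36.
By Parseval, this equals Σ |c_n|^2.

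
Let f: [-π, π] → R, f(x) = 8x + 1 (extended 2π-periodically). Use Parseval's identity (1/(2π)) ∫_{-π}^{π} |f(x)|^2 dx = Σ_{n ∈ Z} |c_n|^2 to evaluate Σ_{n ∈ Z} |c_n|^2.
Σ |c_n|^2 = 64π^2/3 + 1

Expand and integrate term by term over [-π, π]:
  ∫ (8x)^2 dx = 64·(2π^3/3); ∫ 2·8·(1)·x dx = 0 (odd integrand); ∫ 1^2 dx = 1·2π.
So (1/(2π)) ∫_{-π}^{π} (8x + 1)^2 dx = 64π^2/3 + 1 = 64π^2/3 + 1.
Parseval ⇒ Σ |c_n|^2 = 64π^2/3 + 1.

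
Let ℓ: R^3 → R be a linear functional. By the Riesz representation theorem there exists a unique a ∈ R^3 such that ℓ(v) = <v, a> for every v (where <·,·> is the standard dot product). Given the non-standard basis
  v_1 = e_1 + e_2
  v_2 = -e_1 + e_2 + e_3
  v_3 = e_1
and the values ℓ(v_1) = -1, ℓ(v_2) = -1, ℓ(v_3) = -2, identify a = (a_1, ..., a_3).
a = (-2, 1, -4)

Write a = (a_1, ..., a_3) in the standard basis. For each basis vector v_i, ℓ(v_i) = <v_i, a> is a linear equation in the a_j's. Collect the n equations into a matrix system V a = ℓ, where row i of V is v_i (expressed in the standard basis). Since V is invertible (lower-triangular with 1s on the diagonal, up to permutation), solve by back-substitution:
  V =
[[1, 1, 0],
 [-1, 1, 1],
 [1, 0, 0]]
  V a = (-1, -1, -2)
Solving gives a = (-2, 1, -4).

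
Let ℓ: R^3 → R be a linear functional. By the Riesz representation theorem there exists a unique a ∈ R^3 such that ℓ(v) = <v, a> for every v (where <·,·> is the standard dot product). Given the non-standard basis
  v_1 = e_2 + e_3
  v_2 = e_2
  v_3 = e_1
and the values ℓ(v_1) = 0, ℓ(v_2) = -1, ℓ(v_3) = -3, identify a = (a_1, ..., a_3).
a = (-3, -1, 1)

Write a = (a_1, ..., a_3) in the standard basis. For each basis vector v_i, ℓ(v_i) = <v_i, a> is a linear equation in the a_j's. Collect the n equations into a matrix system V a = ℓ, where row i of V is v_i (expressed in the standard basis). Since V is invertible (lower-triangular with 1s on the diagonal, up to permutation), solve by back-substitution:
  V =
[[0, 1, 1],
 [0, 1, 0],
 [1, 0, 0]]
  V a = (0, -1, -3)
Solving gives a = (-3, -1, 1).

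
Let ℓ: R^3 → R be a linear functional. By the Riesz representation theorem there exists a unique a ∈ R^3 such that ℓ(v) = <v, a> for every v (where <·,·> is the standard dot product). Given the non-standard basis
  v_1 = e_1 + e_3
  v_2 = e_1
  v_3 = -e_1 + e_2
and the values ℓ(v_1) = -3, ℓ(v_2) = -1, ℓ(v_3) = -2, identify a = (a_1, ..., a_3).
a = (-1, -3, -2)

Write a = (a_1, ..., a_3) in the standard basis. For each basis vector v_i, ℓ(v_i) = <v_i, a> is a linear equation in the a_j's. Collect the n equations into a matrix system V a = ℓ, where row i of V is v_i (expressed in the standard basis). Since V is invertible (lower-triangular with 1s on the diagonal, up to permutation), solve by back-substitution:
  V =
[[1, 0, 1],
 [1, 0, 0],
 [-1, 1, 0]]
  V a = (-3, -1, -2)
Solving gives a = (-1, -3, -2).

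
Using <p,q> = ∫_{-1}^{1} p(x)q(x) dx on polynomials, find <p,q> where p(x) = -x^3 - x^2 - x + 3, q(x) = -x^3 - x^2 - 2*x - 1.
<p,q> = -144/35

Expand the product: p(x)·q(x) = x^6 + 2*x^5 + 4*x^4 + x^3 - 5*x - 3.
∫_{-1}^{1} of each monomial x^k gives [2/(k+1) if k even, 0 if k odd]. Integrating term-by-term (or equivalently evaluating the antiderivative F(x) = x^7/7 + x^6/3 + 4*x^5/5 + x^4/4 - 5*x^2/2 - 3*x at the endpoints):
  F(1) − F(−1) = -1669/420 − (59/420) = -144/35.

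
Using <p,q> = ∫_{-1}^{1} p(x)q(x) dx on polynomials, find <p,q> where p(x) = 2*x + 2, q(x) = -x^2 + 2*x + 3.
<p,q> = 40/3

Expand the product: p(x)·q(x) = -2*x^3 + 2*x^2 + 10*x + 6.
∫_{-1}^{1} of each monomial x^k gives [2/(k+1) if k even, 0 if k odd]. Integrating term-by-term (or equivalently evaluating the antiderivative F(x) = -x^4/2 + 2*x^3/3 + 5*x^2 + 6*x at the endpoints):
  F(1) − F(−1) = 67/6 − (-13/6) = 40/3.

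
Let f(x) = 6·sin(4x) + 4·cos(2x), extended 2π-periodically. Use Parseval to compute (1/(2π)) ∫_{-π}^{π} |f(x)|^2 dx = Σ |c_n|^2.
Σ |c_n|^2 = 26

Expand |f|^2 and use orthogonality of {sin(nx), cos(mx)} on [-π, π]:
  ∫_{-π}^{π} sin(nx)^2 dx = π, ∫ cos(mx)^2 dx = π, and cross terms integrate to 0.
So ∫_{-π}^{π} f(x)^2 dx = 6^2 · π + 4^2 · π = (36 + 16)π.
Divide by 2π: (36 + 16)/2 = 26.
By Parseval, this equals Σ |c_n|^2.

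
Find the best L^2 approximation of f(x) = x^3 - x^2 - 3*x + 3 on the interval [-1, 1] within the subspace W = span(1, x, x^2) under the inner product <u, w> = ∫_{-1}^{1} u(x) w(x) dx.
g(x) = -x^2 - 12*x/5 + 3

The best approximation g ∈ W is the orthogonal projection of f onto W. Writing g = a_0 + a_1 x + a_2 x^2, the coefficients solve the normal equations G · a = b where
  G_{ij} = <φ_i, φ_j> and b_i = <f, φ_i>, with φ_0 = 1, φ_1 = x, φ_2 = x^2.
G =
  [2, 0, 2/3]
  [0, 2/3, 0]
  [2/3, 0, 2/5],
b = (16/3, -8/5, 8/5).
Solving gives a_0 = 3, a_1 = -12/5, a_2 = -1, so
  g(x) = -x^2 - 12*x/5 + 3.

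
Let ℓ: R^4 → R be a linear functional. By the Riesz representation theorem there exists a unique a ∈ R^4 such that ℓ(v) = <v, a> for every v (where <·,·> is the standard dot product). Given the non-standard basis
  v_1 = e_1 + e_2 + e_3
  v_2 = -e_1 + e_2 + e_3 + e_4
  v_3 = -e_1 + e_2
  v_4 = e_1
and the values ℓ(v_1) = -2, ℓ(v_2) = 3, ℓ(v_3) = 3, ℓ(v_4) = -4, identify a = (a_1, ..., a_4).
a = (-4, -1, 3, -3)

Write a = (a_1, ..., a_4) in the standard basis. For each basis vector v_i, ℓ(v_i) = <v_i, a> is a linear equation in the a_j's. Collect the n equations into a matrix system V a = ℓ, where row i of V is v_i (expressed in the standard basis). Since V is invertible (lower-triangular with 1s on the diagonal, up to permutation), solve by back-substitution:
  V =
[[1, 1, 1, 0],
 [-1, 1, 1, 1],
 [-1, 1, 0, 0],
 [1, 0, 0, 0]]
  V a = (-2, 3, 3, -4)
Solving gives a = (-4, -1, 3, -3).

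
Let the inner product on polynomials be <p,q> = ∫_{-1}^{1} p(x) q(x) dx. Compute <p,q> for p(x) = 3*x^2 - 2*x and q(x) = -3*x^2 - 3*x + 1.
<p,q> = 12/5

Expand the product: p(x)·q(x) = -9*x^4 - 3*x^3 + 9*x^2 - 2*x.
∫_{-1}^{1} of each monomial x^k gives [2/(k+1) if k even, 0 if k odd]. Integrating term-by-term (or equivalently evaluating the antiderivative F(x) = -9*x^5/5 - 3*x^4/4 + 3*x^3 - x^2 at the endpoints):
  F(1) − F(−1) = -11/20 − (-59/20) = 12/5.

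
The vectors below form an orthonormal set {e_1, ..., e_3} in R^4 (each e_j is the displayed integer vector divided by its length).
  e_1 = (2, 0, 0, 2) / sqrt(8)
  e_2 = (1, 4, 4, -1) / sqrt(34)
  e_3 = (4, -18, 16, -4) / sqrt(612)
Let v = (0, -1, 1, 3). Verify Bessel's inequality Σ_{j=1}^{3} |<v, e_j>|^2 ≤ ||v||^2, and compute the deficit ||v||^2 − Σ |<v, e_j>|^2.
Σ |<v, e_j>|^2 = 50/9; ||v||^2 = 11; deficit = 49/9

Write each e_j = u_j / sqrt(<u_j, u_j>) where u_j is the displayed integer vector. Then <v, e_j> = <v, u_j> / sqrt(<u_j, u_j>), so |<v, e_j>|^2 = <v, u_j>^2 / <u_j, u_j>.
Coefficients: <v, e_1> = 6/sqrt(8), <v, e_2> = -3/sqrt(34), <v, e_3> = 22/sqrt(612).
Square and sum: Σ |<v, e_j>|^2 = 50/9.
Compute ||v||^2 = v·v = 11.
Deficit = 11 − 50/9 = 49/9 ≥ 0, confirming Bessel's inequality. (The deficit equals ||v − Σ <v,e_j> e_j||^2, the squared distance from v to span{e_j}.)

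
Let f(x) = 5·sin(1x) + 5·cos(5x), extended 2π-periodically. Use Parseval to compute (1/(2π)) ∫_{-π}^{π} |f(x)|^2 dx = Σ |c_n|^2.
Σ |c_n|^2 = 25

Expand |f|^2 and use orthogonality of {sin(nx), cos(mx)} on [-π, π]:
  ∫_{-π}^{π} sin(nx)^2 dx = π, ∫ cos(mx)^2 dx = π, and cross terms integrate to 0.
So ∫_{-π}^{π} f(x)^2 dx = 5^2 · π + 5^2 · π = (25 + 25)π.
Divide by 2π: (25 + 25)/2 = 25.
By Parseval, this equals Σ |c_n|^2.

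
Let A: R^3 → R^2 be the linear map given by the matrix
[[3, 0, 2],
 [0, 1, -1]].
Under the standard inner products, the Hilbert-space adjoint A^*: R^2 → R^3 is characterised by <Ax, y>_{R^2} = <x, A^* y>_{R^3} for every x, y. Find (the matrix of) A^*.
A^* = A^T =
[[3, 0],
 [0, 1],
 [2, -1]]

For real matrices with standard dot products, the defining identity <Ax, y> = <x, A^* y> gives (Ax)^T y = x^T (A^*) y, i.e. x^T A^T y = x^T (A^*) y. Since this holds for all x, y, we must have A^* = A^T. Therefore
A^* =
[[3, 0],
 [0, 1],
 [2, -1]].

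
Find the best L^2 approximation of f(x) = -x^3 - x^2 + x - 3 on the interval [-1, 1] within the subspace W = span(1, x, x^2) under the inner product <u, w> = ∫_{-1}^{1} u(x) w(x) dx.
g(x) = -x^2 + 2*x/5 - 3

The best approximation g ∈ W is the orthogonal projection of f onto W. Writing g = a_0 + a_1 x + a_2 x^2, the coefficients solve the normal equations G · a = b where
  G_{ij} = <φ_i, φ_j> and b_i = <f, φ_i>, with φ_0 = 1, φ_1 = x, φ_2 = x^2.
G =
  [2, 0, 2/3]
  [0, 2/3, 0]
  [2/3, 0, 2/5],
b = (-20/3, 4/15, -12/5).
Solving gives a_0 = -3, a_1 = 2/5, a_2 = -1, so
  g(x) = -x^2 + 2*x/5 - 3.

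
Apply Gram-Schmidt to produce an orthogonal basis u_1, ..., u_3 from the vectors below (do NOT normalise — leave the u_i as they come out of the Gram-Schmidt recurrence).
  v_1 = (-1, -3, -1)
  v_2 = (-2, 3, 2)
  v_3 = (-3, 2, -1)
Orthogonal basis:
  u_1 = (-1, -3, -1)
  u_2 = (-31/11, 6/11, 13/11)
  u_3 = (-39/53, 52/53, -117/53)

Apply the Gram-Schmidt recurrence
  u_1 = v_1
  u_i = v_i − Σ_{j<i} ((v_i · u_j) / (u_j · u_j)) · u_j.

Step by step this gives:
  u_1 = (-1, -3, -1)
  u_2 = (-31/11, 6/11, 13/11)
  u_3 = (-39/53, 52/53, -117/53)

Orthogonality check:
  u_2 · u_1 = 0 (should be 0)
  u_3 · u_1 = 0 (should be 0)
  u_3 · u_2 = 0 (should be 0)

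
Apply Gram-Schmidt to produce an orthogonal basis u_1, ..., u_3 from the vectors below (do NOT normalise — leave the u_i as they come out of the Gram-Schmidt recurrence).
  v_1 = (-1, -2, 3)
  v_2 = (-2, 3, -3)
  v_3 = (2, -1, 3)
Orthogonal basis:
  u_1 = (-1, -2, 3)
  u_2 = (-41/14, 8/7, -3/14)
  u_3 = (54/139, 162/139, 126/139)

Apply the Gram-Schmidt recurrence
  u_1 = v_1
  u_i = v_i − Σ_{j<i} ((v_i · u_j) / (u_j · u_j)) · u_j.

Step by step this gives:
  u_1 = (-1, -2, 3)
  u_2 = (-41/14, 8/7, -3/14)
  u_3 = (54/139, 162/139, 126/139)

Orthogonality check:
  u_2 · u_1 = 0 (should be 0)
  u_3 · u_1 = 0 (should be 0)
  u_3 · u_2 = 0 (should be 0)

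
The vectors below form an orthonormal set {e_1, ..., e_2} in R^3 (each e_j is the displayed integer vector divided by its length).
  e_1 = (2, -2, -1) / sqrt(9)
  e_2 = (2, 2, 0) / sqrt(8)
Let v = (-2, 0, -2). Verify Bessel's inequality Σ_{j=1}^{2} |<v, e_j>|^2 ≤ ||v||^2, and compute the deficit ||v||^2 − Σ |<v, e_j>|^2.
Σ |<v, e_j>|^2 = 22/9; ||v||^2 = 8; deficit = 50/9

Write each e_j = u_j / sqrt(<u_j, u_j>) where u_j is the displayed integer vector. Then <v, e_j> = <v, u_j> / sqrt(<u_j, u_j>), so |<v, e_j>|^2 = <v, u_j>^2 / <u_j, u_j>.
Coefficients: <v, e_1> = -2/sqrt(9), <v, e_2> = -4/sqrt(8).
Square and sum: Σ |<v, e_j>|^2 = 22/9.
Compute ||v||^2 = v·v = 8.
Deficit = 8 − 22/9 = 50/9 ≥ 0, confirming Bessel's inequality. (The deficit equals ||v − Σ <v,e_j> e_j||^2, the squared distance from v to span{e_j}.)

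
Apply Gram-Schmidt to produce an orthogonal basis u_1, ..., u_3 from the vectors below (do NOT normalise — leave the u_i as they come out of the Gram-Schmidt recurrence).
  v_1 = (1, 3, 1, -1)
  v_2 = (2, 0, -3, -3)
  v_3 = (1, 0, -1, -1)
Orthogonal basis:
  u_1 = (1, 3, 1, -1)
  u_2 = (11/6, -1/2, -19/6, -17/6)
  u_3 = (33/130, -9/130, 4/65, 7/65)

Apply the Gram-Schmidt recurrence
  u_1 = v_1
  u_i = v_i − Σ_{j<i} ((v_i · u_j) / (u_j · u_j)) · u_j.

Step by step this gives:
  u_1 = (1, 3, 1, -1)
  u_2 = (11/6, -1/2, -19/6, -17/6)
  u_3 = (33/130, -9/130, 4/65, 7/65)

Orthogonality check:
  u_2 · u_1 = 0 (should be 0)
  u_3 · u_1 = 0 (should be 0)
  u_3 · u_2 = 0 (should be 0)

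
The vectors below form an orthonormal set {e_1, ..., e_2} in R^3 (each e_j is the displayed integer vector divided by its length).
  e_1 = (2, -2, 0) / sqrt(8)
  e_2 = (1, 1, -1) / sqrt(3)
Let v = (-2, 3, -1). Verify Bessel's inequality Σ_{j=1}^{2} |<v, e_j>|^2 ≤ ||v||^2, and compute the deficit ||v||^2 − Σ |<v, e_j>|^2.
Σ |<v, e_j>|^2 = 83/6; ||v||^2 = 14; deficit = 1/6

Write each e_j = u_j / sqrt(<u_j, u_j>) where u_j is the displayed integer vector. Then <v, e_j> = <v, u_j> / sqrt(<u_j, u_j>), so |<v, e_j>|^2 = <v, u_j>^2 / <u_j, u_j>.
Coefficients: <v, e_1> = -10/sqrt(8), <v, e_2> = 2/sqrt(3).
Square and sum: Σ |<v, e_j>|^2 = 83/6.
Compute ||v||^2 = v·v = 14.
Deficit = 14 − 83/6 = 1/6 ≥ 0, confirming Bessel's inequality. (The deficit equals ||v − Σ <v,e_j> e_j||^2, the squared distance from v to span{e_j}.)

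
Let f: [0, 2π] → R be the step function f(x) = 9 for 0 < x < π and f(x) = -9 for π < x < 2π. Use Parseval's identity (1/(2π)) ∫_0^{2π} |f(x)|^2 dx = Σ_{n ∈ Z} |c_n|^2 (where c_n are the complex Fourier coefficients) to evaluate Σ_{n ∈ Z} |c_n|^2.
Σ |c_n|^2 = 81

Parseval equates the L^2 energy of f (normalised by 1/(2π)) with the ℓ^2 sum of its Fourier coefficients: (1/(2π)) ∫_0^{2π} |f|^2 = Σ |c_n|^2.
Compute the left side: (1/(2π)) [∫_0^π 9^2 dx + ∫_π^{2π} (-9)^2 dx] = (1/(2π)) · (81π + 81π) = (81 + 81)/2 = 81.
So Σ_{n ∈ Z} |c_n|^2 = 81.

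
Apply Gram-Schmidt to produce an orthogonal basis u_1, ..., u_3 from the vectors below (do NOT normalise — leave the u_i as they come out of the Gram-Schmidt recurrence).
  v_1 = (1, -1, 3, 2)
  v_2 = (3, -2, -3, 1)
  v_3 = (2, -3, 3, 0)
Orthogonal basis:
  u_1 = (1, -1, 3, 2)
  u_2 = (47/15, -32/15, -13/5, 19/15)
  u_3 = (135/341, -549/341, 258/341, -729/341)

Apply the Gram-Schmidt recurrence
  u_1 = v_1
  u_i = v_i − Σ_{j<i} ((v_i · u_j) / (u_j · u_j)) · u_j.

Step by step this gives:
  u_1 = (1, -1, 3, 2)
  u_2 = (47/15, -32/15, -13/5, 19/15)
  u_3 = (135/341, -549/341, 258/341, -729/341)

Orthogonality check:
  u_2 · u_1 = 0 (should be 0)
  u_3 · u_1 = 0 (should be 0)
  u_3 · u_2 = 0 (should be 0)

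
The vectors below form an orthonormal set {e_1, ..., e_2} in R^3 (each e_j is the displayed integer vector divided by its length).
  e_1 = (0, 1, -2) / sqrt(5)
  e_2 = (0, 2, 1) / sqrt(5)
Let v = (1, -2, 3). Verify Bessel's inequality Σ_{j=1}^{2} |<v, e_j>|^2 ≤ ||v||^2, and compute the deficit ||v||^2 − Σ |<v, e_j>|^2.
Σ |<v, e_j>|^2 = 13; ||v||^2 = 14; deficit = 1

Write each e_j = u_j / sqrt(<u_j, u_j>) where u_j is the displayed integer vector. Then <v, e_j> = <v, u_j> / sqrt(<u_j, u_j>), so |<v, e_j>|^2 = <v, u_j>^2 / <u_j, u_j>.
Coefficients: <v, e_1> = -8/sqrt(5), <v, e_2> = -1/sqrt(5).
Square and sum: Σ |<v, e_j>|^2 = 13.
Compute ||v||^2 = v·v = 14.
Deficit = 14 − 13 = 1 ≥ 0, confirming Bessel's inequality. (The deficit equals ||v − Σ <v,e_j> e_j||^2, the squared distance from v to span{e_j}.)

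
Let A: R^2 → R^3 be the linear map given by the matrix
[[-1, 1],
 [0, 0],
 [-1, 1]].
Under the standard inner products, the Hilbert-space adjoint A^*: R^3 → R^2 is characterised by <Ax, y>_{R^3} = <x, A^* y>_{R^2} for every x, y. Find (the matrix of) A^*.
A^* = A^T =
[[-1, 0, -1],
 [1, 0, 1]]

For real matrices with standard dot products, the defining identity <Ax, y> = <x, A^* y> gives (Ax)^T y = x^T (A^*) y, i.e. x^T A^T y = x^T (A^*) y. Since this holds for all x, y, we must have A^* = A^T. Therefore
A^* =
[[-1, 0, -1],
 [1, 0, 1]].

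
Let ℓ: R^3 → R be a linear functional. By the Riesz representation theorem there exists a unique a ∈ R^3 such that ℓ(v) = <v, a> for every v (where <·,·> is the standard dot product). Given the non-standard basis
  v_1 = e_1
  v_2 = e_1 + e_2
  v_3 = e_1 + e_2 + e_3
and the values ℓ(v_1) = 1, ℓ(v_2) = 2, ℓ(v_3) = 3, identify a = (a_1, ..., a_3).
a = (1, 1, 1)

Write a = (a_1, ..., a_3) in the standard basis. For each basis vector v_i, ℓ(v_i) = <v_i, a> is a linear equation in the a_j's. Collect the n equations into a matrix system V a = ℓ, where row i of V is v_i (expressed in the standard basis). Since V is invertible (lower-triangular with 1s on the diagonal, up to permutation), solve by back-substitution:
  V =
[[1, 0, 0],
 [1, 1, 0],
 [1, 1, 1]]
  V a = (1, 2, 3)
Solving gives a = (1, 1, 1).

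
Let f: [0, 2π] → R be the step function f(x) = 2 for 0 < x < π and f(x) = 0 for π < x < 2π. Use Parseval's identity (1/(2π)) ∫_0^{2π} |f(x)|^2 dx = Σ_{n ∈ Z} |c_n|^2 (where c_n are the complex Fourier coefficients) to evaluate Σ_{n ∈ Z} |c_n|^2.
Σ |c_n|^2 = 2

Parseval equates the L^2 energy of f (normalised by 1/(2π)) with the ℓ^2 sum of its Fourier coefficients: (1/(2π)) ∫_0^{2π} |f|^2 = Σ |c_n|^2.
Compute the left side: (1/(2π)) [∫_0^π 2^2 dx + ∫_π^{2π} 0^2 dx] = (1/(2π)) · (4π + 0π) = (4 + 0)/2 = 2.
So Σ_{n ∈ Z} |c_n|^2 = 2.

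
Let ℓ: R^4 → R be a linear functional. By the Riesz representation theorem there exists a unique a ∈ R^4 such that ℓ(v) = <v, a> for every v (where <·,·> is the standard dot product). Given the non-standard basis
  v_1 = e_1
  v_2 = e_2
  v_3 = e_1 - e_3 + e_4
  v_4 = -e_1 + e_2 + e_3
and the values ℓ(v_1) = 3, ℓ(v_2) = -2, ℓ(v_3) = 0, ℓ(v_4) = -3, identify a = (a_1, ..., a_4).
a = (3, -2, 2, -1)

Write a = (a_1, ..., a_4) in the standard basis. For each basis vector v_i, ℓ(v_i) = <v_i, a> is a linear equation in the a_j's. Collect the n equations into a matrix system V a = ℓ, where row i of V is v_i (expressed in the standard basis). Since V is invertible (lower-triangular with 1s on the diagonal, up to permutation), solve by back-substitution:
  V =
[[1, 0, 0, 0],
 [0, 1, 0, 0],
 [1, 0, -1, 1],
 [-1, 1, 1, 0]]
  V a = (3, -2, 0, -3)
Solving gives a = (3, -2, 2, -1).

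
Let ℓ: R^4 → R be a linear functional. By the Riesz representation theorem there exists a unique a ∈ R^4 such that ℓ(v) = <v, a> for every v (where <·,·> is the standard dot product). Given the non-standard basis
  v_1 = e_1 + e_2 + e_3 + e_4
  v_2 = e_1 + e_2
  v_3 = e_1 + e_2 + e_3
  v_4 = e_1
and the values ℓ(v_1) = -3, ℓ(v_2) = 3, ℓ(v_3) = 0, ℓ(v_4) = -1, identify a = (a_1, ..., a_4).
a = (-1, 4, -3, -3)

Write a = (a_1, ..., a_4) in the standard basis. For each basis vector v_i, ℓ(v_i) = <v_i, a> is a linear equation in the a_j's. Collect the n equations into a matrix system V a = ℓ, where row i of V is v_i (expressed in the standard basis). Since V is invertible (lower-triangular with 1s on the diagonal, up to permutation), solve by back-substitution:
  V =
[[1, 1, 1, 1],
 [1, 1, 0, 0],
 [1, 1, 1, 0],
 [1, 0, 0, 0]]
  V a = (-3, 3, 0, -1)
Solving gives a = (-1, 4, -3, -3).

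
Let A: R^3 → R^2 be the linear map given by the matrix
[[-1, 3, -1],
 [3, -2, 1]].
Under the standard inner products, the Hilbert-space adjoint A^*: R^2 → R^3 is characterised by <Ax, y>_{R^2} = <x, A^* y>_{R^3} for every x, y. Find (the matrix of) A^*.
A^* = A^T =
[[-1, 3],
 [3, -2],
 [-1, 1]]

For real matrices with standard dot products, the defining identity <Ax, y> = <x, A^* y> gives (Ax)^T y = x^T (A^*) y, i.e. x^T A^T y = x^T (A^*) y. Since this holds for all x, y, we must have A^* = A^T. Therefore
A^* =
[[-1, 3],
 [3, -2],
 [-1, 1]].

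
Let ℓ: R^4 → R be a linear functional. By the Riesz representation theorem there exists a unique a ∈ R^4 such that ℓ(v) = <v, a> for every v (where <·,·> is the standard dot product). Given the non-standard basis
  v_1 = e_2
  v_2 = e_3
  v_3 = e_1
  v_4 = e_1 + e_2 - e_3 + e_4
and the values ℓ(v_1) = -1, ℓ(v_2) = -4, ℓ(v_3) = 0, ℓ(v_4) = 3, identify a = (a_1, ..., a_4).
a = (0, -1, -4, 0)

Write a = (a_1, ..., a_4) in the standard basis. For each basis vector v_i, ℓ(v_i) = <v_i, a> is a linear equation in the a_j's. Collect the n equations into a matrix system V a = ℓ, where row i of V is v_i (expressed in the standard basis). Since V is invertible (lower-triangular with 1s on the diagonal, up to permutation), solve by back-substitution:
  V =
[[0, 1, 0, 0],
 [0, 0, 1, 0],
 [1, 0, 0, 0],
 [1, 1, -1, 1]]
  V a = (-1, -4, 0, 3)
Solving gives a = (0, -1, -4, 0).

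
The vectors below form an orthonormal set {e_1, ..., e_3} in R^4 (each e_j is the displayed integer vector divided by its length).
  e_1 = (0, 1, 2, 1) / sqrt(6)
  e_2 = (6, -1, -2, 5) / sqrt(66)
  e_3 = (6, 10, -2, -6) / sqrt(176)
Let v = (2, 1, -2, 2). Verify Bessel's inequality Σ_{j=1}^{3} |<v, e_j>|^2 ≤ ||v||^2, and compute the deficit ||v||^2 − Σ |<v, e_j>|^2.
Σ |<v, e_j>|^2 = 43/4; ||v||^2 = 13; deficit = 9/4

Write each e_j = u_j / sqrt(<u_j, u_j>) where u_j is the displayed integer vector. Then <v, e_j> = <v, u_j> / sqrt(<u_j, u_j>), so |<v, e_j>|^2 = <v, u_j>^2 / <u_j, u_j>.
Coefficients: <v, e_1> = -1/sqrt(6), <v, e_2> = 25/sqrt(66), <v, e_3> = 14/sqrt(176).
Square and sum: Σ |<v, e_j>|^2 = 43/4.
Compute ||v||^2 = v·v = 13.
Deficit = 13 − 43/4 = 9/4 ≥ 0, confirming Bessel's inequality. (The deficit equals ||v − Σ <v,e_j> e_j||^2, the squared distance from v to span{e_j}.)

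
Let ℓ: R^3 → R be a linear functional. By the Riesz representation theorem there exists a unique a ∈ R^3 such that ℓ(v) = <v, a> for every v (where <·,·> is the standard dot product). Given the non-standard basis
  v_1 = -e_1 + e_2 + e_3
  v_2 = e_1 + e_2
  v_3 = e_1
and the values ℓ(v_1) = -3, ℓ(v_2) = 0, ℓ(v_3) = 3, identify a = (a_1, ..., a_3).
a = (3, -3, 3)

Write a = (a_1, ..., a_3) in the standard basis. For each basis vector v_i, ℓ(v_i) = <v_i, a> is a linear equation in the a_j's. Collect the n equations into a matrix system V a = ℓ, where row i of V is v_i (expressed in the standard basis). Since V is invertible (lower-triangular with 1s on the diagonal, up to permutation), solve by back-substitution:
  V =
[[-1, 1, 1],
 [1, 1, 0],
 [1, 0, 0]]
  V a = (-3, 0, 3)
Solving gives a = (3, -3, 3).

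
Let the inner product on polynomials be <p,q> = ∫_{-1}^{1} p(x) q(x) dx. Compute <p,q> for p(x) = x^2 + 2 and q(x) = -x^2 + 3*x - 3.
<p,q> = -236/15

Expand the product: p(x)·q(x) = -x^4 + 3*x^3 - 5*x^2 + 6*x - 6.
∫_{-1}^{1} of each monomial x^k gives [2/(k+1) if k even, 0 if k odd]. Integrating term-by-term (or equivalently evaluating the antiderivative F(x) = -x^5/5 + 3*x^4/4 - 5*x^3/3 + 3*x^2 - 6*x at the endpoints):
  F(1) − F(−1) = -247/60 − (697/60) = -236/15.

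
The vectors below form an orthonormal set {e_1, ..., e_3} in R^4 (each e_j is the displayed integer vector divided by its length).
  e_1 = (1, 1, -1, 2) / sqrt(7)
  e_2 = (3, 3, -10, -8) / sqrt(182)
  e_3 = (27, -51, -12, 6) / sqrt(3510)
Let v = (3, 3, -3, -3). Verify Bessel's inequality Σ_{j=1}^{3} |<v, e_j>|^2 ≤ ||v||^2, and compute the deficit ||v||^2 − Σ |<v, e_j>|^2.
Σ |<v, e_j>|^2 = 153/5; ||v||^2 = 36; deficit = 27/5

Write each e_j = u_j / sqrt(<u_j, u_j>) where u_j is the displayed integer vector. Then <v, e_j> = <v, u_j> / sqrt(<u_j, u_j>), so |<v, e_j>|^2 = <v, u_j>^2 / <u_j, u_j>.
Coefficients: <v, e_1> = 3/sqrt(7), <v, e_2> = 72/sqrt(182), <v, e_3> = -54/sqrt(3510).
Square and sum: Σ |<v, e_j>|^2 = 153/5.
Compute ||v||^2 = v·v = 36.
Deficit = 36 − 153/5 = 27/5 ≥ 0, confirming Bessel's inequality. (The deficit equals ||v − Σ <v,e_j> e_j||^2, the squared distance from v to span{e_j}.)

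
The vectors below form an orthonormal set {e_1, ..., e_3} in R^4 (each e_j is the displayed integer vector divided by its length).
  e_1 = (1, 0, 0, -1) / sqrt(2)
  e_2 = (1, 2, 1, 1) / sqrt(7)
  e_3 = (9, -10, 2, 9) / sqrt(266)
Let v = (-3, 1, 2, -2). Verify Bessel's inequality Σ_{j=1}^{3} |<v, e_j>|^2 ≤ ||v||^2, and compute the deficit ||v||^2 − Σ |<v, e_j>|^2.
Σ |<v, e_j>|^2 = 198/19; ||v||^2 = 18; deficit = 144/19

Write each e_j = u_j / sqrt(<u_j, u_j>) where u_j is the displayed integer vector. Then <v, e_j> = <v, u_j> / sqrt(<u_j, u_j>), so |<v, e_j>|^2 = <v, u_j>^2 / <u_j, u_j>.
Coefficients: <v, e_1> = -1/sqrt(2), <v, e_2> = -1/sqrt(7), <v, e_3> = -51/sqrt(266).
Square and sum: Σ |<v, e_j>|^2 = 198/19.
Compute ||v||^2 = v·v = 18.
Deficit = 18 − 198/19 = 144/19 ≥ 0, confirming Bessel's inequality. (The deficit equals ||v − Σ <v,e_j> e_j||^2, the squared distance from v to span{e_j}.)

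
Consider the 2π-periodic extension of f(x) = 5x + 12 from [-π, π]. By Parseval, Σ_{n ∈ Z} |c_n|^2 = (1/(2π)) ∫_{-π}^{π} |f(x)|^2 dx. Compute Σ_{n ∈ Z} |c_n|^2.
Σ |c_n|^2 = 25π^2/3 + 144

Expand and integrate term by term over [-π, π]:
  ∫ (5x)^2 dx = 25·(2π^3/3); ∫ 2·5·(12)·x dx = 0 (odd integrand); ∫ 12^2 dx = 144·2π.
So (1/(2π)) ∫_{-π}^{π} (5x + 12)^2 dx = 25π^2/3 + 144 = 25π^2/3 + 144.
Parseval ⇒ Σ |c_n|^2 = 25π^2/3 + 144.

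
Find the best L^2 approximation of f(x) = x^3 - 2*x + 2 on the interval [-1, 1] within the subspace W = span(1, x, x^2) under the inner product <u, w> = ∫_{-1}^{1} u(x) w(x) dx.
g(x) = 2 - 7*x/5

The best approximation g ∈ W is the orthogonal projection of f onto W. Writing g = a_0 + a_1 x + a_2 x^2, the coefficients solve the normal equations G · a = b where
  G_{ij} = <φ_i, φ_j> and b_i = <f, φ_i>, with φ_0 = 1, φ_1 = x, φ_2 = x^2.
G =
  [2, 0, 2/3]
  [0, 2/3, 0]
  [2/3, 0, 2/5],
b = (4, -14/15, 4/3).
Solving gives a_0 = 2, a_1 = -7/5, a_2 = 0, so
  g(x) = 2 - 7*x/5.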